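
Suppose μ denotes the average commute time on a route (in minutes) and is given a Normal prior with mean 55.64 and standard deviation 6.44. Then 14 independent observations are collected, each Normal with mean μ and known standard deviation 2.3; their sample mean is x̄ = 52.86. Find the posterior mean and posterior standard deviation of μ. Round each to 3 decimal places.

Posterior mean ≈ 52.885; posterior SD ≈ 0.612

Prior precision 1/τ₀² = 1/6.44² = 0.0241117; data precision n/σ² = 14/2.3² = 2.64650.
Posterior precision = 0.0241117 + 2.64650 = 2.67061, giving posterior SD = 1/√2.67061 = 0.612.
Posterior mean = (0.0241117·55.64 + 2.64650·52.86) / 2.67061 = 52.885.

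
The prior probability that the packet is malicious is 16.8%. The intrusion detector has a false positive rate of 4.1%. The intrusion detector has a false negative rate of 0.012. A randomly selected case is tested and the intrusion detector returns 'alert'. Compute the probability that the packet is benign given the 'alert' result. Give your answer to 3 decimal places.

P(¬H | E) ≈ 0.170

Let H be the event that the packet is malicious. P(H) = 0.168, so P(¬H) = 0.832. With E the 'alert' result, P(E|H) = 0.988 and P(E|¬H) = 0.041.
P(E) = 0.988·0.168 + 0.041·0.832 = 0.16598 + 0.034112 = 0.20010.
By Bayes' theorem, P(H|E) = 0.16598 / 0.20010 = 0.830. Hence P(¬H|E) = 1 − 0.830 = 0.170.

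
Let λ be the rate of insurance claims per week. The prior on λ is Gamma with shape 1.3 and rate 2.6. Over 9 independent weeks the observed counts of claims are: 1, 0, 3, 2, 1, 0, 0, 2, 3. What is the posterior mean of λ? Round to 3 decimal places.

Posterior mean ≈ 1.147

Total count ∑xᵢ = 12 over n = 9 weeks.
Gamma is conjugate to the Poisson likelihood: posterior is Gamma(shape = 1.3+12 = 13.3, rate = 2.6+9 = 11.6).
E[λ | data] = 13.3/11.6 = 1.147.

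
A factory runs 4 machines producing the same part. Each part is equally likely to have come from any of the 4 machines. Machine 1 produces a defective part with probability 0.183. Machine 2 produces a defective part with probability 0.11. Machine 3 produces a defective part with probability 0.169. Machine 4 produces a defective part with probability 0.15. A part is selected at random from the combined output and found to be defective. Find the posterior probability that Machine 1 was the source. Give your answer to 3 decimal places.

Tabulate prior·likelihood by source: [1] prior 0.25, lik 0.183, product 0.04575; [2] prior 0.25, lik 0.11, product 0.02750; [3] prior 0.25, lik 0.169, product 0.04225; [4] prior 0.25, lik 0.15, product 0.03750.
Normalizing constant = 0.15300; the posterior for Machine 1 is its product over the sum, 0.04575/0.15300 = 0.299.

Posterior probability ≈ 0.299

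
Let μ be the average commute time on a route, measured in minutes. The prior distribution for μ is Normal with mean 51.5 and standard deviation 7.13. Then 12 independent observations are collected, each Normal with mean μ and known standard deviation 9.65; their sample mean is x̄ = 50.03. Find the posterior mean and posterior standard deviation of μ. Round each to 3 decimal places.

Posterior mean ≈ 50.225; posterior SD ≈ 2.595

With known σ, the Normal prior is conjugate. Weight on the data is w = (n/σ²)/(n/σ² + 1/τ₀²) = 0.128863/(0.128863+0.0196708) = 0.86757.
Posterior mean = w·x̄ + (1−w)·μ₀ = 0.86757·50.03 + 0.13243·51.5 = 50.225. Posterior variance = 1/(0.128863+0.0196708) = 6.73250, so SD = 2.595.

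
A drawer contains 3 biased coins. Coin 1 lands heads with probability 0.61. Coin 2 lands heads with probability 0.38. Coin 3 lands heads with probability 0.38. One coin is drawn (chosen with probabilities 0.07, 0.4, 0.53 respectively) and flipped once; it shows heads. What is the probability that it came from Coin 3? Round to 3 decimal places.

Posterior probability ≈ 0.508

Tabulate prior·likelihood by source: [1] prior 0.07, lik 0.61, product 0.04270; [2] prior 0.4, lik 0.38, product 0.1520; [3] prior 0.53, lik 0.38, product 0.2014.
Normalizing constant = 0.39610; the posterior for Coin 3 is its product over the sum, 0.2014/0.39610 = 0.508.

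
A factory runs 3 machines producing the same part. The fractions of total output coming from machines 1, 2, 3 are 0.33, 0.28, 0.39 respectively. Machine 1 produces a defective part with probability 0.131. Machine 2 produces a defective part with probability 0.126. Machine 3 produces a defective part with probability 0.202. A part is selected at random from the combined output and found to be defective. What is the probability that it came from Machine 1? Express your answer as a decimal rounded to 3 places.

Posterior probability ≈ 0.275

Tabulate prior·likelihood by source: [1] prior 0.33, lik 0.131, product 0.04323; [2] prior 0.28, lik 0.126, product 0.03528; [3] prior 0.39, lik 0.202, product 0.07878.
Normalizing constant = 0.15729; the posterior for Machine 1 is its product over the sum, 0.04323/0.15729 = 0.275.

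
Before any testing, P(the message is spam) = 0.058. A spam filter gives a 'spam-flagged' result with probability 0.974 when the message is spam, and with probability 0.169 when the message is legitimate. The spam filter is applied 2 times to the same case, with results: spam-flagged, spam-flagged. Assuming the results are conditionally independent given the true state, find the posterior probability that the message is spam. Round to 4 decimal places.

With H the event that the message is spam, the joint likelihood of the observed sequence is P(data|H) = 0.974·0.974 = 0.94868 and P(data|¬H) = 0.169·0.169 = 0.028561.
Bayes: P(H|data) = 0.058·0.94868 / (0.058·0.94868 + 0.942·0.028561) = 0.055023/0.081928 = 0.6716.

Posterior P(H) ≈ 0.6716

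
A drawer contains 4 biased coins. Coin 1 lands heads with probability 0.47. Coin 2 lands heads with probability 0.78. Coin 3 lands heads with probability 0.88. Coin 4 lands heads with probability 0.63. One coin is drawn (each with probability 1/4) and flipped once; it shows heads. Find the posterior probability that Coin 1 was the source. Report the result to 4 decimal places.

Tabulate prior·likelihood by source: [1] prior 0.25, lik 0.47, product 0.1175; [2] prior 0.25, lik 0.78, product 0.1950; [3] prior 0.25, lik 0.88, product 0.2200; [4] prior 0.25, lik 0.63, product 0.1575.
Normalizing constant = 0.69000; the posterior for Coin 1 is its product over the sum, 0.1175/0.69000 = 0.1703.

Posterior probability ≈ 0.1703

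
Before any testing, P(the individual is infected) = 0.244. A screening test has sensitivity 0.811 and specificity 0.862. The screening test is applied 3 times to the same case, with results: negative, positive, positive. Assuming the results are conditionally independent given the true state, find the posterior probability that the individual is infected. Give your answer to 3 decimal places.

With H the event that the individual is infected, the joint likelihood of the observed sequence is P(data|H) = 0.189·0.811·0.811 = 0.12431 and P(data|¬H) = 0.862·0.138·0.138 = 0.016416.
Bayes: P(H|data) = 0.244·0.12431 / (0.244·0.12431 + 0.756·0.016416) = 0.030331/0.042742 = 0.7096.

Posterior P(H) ≈ 0.710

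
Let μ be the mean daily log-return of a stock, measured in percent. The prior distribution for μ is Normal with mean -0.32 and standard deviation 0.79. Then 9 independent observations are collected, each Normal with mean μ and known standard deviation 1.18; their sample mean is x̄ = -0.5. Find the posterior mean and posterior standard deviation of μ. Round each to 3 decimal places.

Prior precision 1/τ₀² = 1/0.79² = 1.60231; data precision n/σ² = 9/1.18² = 6.46366.
Posterior precision = 1.60231 + 6.46366 = 8.06597, giving posterior SD = 1/√8.06597 = 0.352.
Posterior mean = (1.60231·-0.32 + 6.46366·-0.5) / 8.06597 = -0.464.

Posterior mean ≈ -0.464; posterior SD ≈ 0.352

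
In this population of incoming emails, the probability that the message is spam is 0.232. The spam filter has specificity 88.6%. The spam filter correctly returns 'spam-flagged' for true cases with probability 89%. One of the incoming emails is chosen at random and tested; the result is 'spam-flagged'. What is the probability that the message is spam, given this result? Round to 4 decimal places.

P(H | E) ≈ 0.7022

Write H for 'the message is spam'. Prior odds H:¬H = 0.232/0.768 = 0.30208. For the 'spam-flagged' outcome, the likelihood ratio is 0.89/0.114 = 7.8070.
Posterior odds = 0.30208 × 7.8070 = 2.3584, so P(H|E) = 2.3584/(1+2.3584) = 0.7022.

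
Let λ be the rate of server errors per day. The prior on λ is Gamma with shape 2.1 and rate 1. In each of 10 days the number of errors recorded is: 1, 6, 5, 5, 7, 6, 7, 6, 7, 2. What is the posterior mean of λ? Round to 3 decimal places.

Posterior mean ≈ 4.918

The Poisson likelihood adds the total count to the shape and the number of exposure periods to the rate. Here ∑xᵢ = 52 and n = 10, so shape 2.1→54.1 and rate 1→11.
Posterior mean = shape/rate = 54.1/11 = 4.918.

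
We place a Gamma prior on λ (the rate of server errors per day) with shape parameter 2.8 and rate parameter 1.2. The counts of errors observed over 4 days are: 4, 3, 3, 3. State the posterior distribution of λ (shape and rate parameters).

Total count ∑xᵢ = 13 over n = 4 days.
Gamma is conjugate to the Poisson likelihood: posterior is Gamma(shape = 2.8+13 = 15.8, rate = 1.2+4 = 5.2).

Posterior: Gamma(shape=15.8, rate=5.2)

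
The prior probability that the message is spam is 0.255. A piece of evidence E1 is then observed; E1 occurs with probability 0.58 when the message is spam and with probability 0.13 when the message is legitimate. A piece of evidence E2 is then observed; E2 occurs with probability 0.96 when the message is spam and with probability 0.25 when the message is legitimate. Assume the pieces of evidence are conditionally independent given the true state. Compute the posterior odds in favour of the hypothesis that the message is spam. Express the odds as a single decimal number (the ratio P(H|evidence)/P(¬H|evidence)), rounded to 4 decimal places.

Prior odds = 0.255/(1−0.255) = 0.34228. In log-odds, ln(0.34228) = -1.0721.
Add log likelihood ratios: ln(4.4615) + ln(3.8400) = 2.8410.
Posterior log-odds = 1.7688, so posterior odds = exp(1.7688) = 5.8641.

Posterior odds ≈ 5.8641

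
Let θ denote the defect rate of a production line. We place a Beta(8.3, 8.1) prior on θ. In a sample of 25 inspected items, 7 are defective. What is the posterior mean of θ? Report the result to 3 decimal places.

Posterior mean ≈ 0.370

Observing 7 successes and 18 failures updates Beta(8.3, 8.1) by adding the success and failure counts to the two shape parameters: α = 8.3+7 = 15.3, β = 8.1+18 = 26.1.
Posterior mean = α/(α+β) = 15.3/41.4 = 0.370.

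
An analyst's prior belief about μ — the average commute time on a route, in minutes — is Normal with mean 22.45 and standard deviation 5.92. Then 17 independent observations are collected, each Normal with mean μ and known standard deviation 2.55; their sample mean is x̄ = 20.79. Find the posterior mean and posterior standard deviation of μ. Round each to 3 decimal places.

Posterior mean ≈ 20.808; posterior SD ≈ 0.615

Prior precision 1/τ₀² = 1/5.92² = 0.0285336; data precision n/σ² = 17/2.55² = 2.61438.
Posterior precision = 0.0285336 + 2.61438 = 2.64291, giving posterior SD = 1/√2.64291 = 0.615.
Posterior mean = (0.0285336·22.45 + 2.61438·20.79) / 2.64291 = 20.808.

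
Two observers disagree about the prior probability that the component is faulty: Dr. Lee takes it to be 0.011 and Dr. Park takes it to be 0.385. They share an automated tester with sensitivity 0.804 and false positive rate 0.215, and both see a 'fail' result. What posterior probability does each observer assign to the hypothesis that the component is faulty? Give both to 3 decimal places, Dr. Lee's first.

Dr. Lee: 0.040; Dr. Park: 0.701

P('+'|H) = 0.804, P('+'|¬H) = 0.215.
Dr. Lee: numerator 0.804·0.011 = 0.0088440; evidence = 0.0088440+0.215·0.989 = 0.22148; posterior = 0.040.
Dr. Park: numerator 0.804·0.385 = 0.30954; evidence = 0.30954+0.215·0.615 = 0.44177; posterior = 0.701.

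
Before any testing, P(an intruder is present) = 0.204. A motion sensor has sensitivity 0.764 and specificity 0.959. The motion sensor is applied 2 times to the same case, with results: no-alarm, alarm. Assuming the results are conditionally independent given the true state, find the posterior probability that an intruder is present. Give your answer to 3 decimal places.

Posterior P(H) ≈ 0.540

Let H be the event that an intruder is present; start with P(H) = 0.204. P('alarm'|H) = 0.764, P('alarm'|¬H) = 0.041.
Update on result 1 ('no-alarm'): P(H) ← 0.236·0.2040 / (0.236·0.2040 + 0.959·0.7960) = 0.048144/0.81151 = 0.0593.
Update on result 2 ('alarm'): P(H) ← 0.764·0.0593 / (0.764·0.0593 + 0.041·0.9407) = 0.045326/0.083893 = 0.5403.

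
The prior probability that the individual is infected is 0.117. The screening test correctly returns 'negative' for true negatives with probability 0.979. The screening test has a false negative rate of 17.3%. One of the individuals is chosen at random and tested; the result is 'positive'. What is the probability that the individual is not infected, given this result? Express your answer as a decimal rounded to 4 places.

Let H be the event that the individual is infected. P(H) = 0.117, so P(¬H) = 0.883. With E the 'positive' result, P(E|H) = 0.827 and P(E|¬H) = 0.021.
P(E) = 0.827·0.117 + 0.021·0.883 = 0.096759 + 0.018543 = 0.11530.
By Bayes' theorem, P(H|E) = 0.096759 / 0.11530 = 0.8392. Hence P(¬H|E) = 1 − 0.8392 = 0.1608.

P(¬H | E) ≈ 0.1608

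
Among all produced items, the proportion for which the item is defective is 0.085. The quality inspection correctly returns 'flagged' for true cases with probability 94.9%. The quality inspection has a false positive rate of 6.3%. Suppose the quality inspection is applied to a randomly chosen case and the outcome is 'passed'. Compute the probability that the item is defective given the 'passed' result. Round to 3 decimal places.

P(H | E) ≈ 0.005

Write H for 'the item is defective'. Prior odds H:¬H = 0.085/0.915 = 0.092896. For the 'passed' outcome, the likelihood ratio is 0.051/0.937 = 0.054429.
Posterior odds = 0.092896 × 0.054429 = 0.0050562, so P(H|E) = 0.0050562/(1+0.0050562) = 0.005.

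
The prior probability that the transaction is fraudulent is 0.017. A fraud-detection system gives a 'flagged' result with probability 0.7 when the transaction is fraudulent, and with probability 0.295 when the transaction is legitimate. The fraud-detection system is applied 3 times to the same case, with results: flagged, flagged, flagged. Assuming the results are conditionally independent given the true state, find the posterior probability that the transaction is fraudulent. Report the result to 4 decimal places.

Let H be the event that the transaction is fraudulent; start with P(H) = 0.017. P('flagged'|H) = 0.7, P('flagged'|¬H) = 0.295.
Update on result 1 ('flagged'): P(H) ← 0.7·0.0170 / (0.7·0.0170 + 0.295·0.9830) = 0.011900/0.30189 = 0.0394.
Update on result 2 ('flagged'): P(H) ← 0.7·0.0394 / (0.7·0.0394 + 0.295·0.9606) = 0.027593/0.31096 = 0.0887.
Update on result 3 ('flagged'): P(H) ← 0.7·0.0887 / (0.7·0.0887 + 0.295·0.9113) = 0.062114/0.33094 = 0.1877.

Posterior P(H) ≈ 0.1877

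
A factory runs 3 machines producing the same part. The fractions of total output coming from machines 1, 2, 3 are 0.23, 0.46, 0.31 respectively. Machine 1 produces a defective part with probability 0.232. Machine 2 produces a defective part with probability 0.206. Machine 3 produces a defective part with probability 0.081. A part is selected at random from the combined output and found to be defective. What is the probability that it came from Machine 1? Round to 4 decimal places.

Posterior probability ≈ 0.3080

Tabulate prior·likelihood by source: [1] prior 0.23, lik 0.232, product 0.05336; [2] prior 0.46, lik 0.206, product 0.09476; [3] prior 0.31, lik 0.081, product 0.02511.
Normalizing constant = 0.17323; the posterior for Machine 1 is its product over the sum, 0.05336/0.17323 = 0.3080.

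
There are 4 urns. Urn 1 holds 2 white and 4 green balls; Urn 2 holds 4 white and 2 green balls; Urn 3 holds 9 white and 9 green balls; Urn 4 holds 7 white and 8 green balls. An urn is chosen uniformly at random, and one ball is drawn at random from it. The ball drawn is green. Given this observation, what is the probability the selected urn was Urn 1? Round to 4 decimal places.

Posterior probability ≈ 0.3279

Tabulate prior·likelihood by source: [1] prior 0.25, lik 0.6667, product 0.1667; [2] prior 0.25, lik 0.3333, product 0.08333; [3] prior 0.25, lik 0.5, product 0.1250; [4] prior 0.25, lik 0.5333, product 0.1333.
Normalizing constant = 0.50833; the posterior for Urn 1 is its product over the sum, 0.1667/0.50833 = 0.3279.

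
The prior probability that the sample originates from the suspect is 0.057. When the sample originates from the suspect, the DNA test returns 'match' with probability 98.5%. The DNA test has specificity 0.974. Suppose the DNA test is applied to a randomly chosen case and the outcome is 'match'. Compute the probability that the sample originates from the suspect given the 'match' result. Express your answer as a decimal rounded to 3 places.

P(H | E) ≈ 0.696

Write H for 'the sample originates from the suspect'. Prior odds H:¬H = 0.057/0.943 = 0.060445. For the 'match' outcome, the likelihood ratio is 0.985/0.026 = 37.885.
Posterior odds = 0.060445 × 37.885 = 2.2900, so P(H|E) = 2.2900/(1+2.2900) = 0.696.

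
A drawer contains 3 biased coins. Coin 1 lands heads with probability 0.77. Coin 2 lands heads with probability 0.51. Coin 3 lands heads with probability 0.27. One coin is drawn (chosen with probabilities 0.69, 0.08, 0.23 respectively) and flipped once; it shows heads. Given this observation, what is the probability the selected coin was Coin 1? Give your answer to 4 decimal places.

Tabulate prior·likelihood by source: [1] prior 0.69, lik 0.77, product 0.5313; [2] prior 0.08, lik 0.51, product 0.04080; [3] prior 0.23, lik 0.27, product 0.06210.
Normalizing constant = 0.63420; the posterior for Coin 1 is its product over the sum, 0.5313/0.63420 = 0.8377.

Posterior probability ≈ 0.8377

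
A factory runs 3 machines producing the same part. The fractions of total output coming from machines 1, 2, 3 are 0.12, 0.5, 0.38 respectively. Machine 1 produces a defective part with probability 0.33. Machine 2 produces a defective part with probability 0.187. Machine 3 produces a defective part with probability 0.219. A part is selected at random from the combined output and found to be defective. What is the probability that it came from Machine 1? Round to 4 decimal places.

Posterior probability ≈ 0.1831

Tabulate prior·likelihood by source: [1] prior 0.12, lik 0.33, product 0.03960; [2] prior 0.5, lik 0.187, product 0.09350; [3] prior 0.38, lik 0.219, product 0.08322.
Normalizing constant = 0.21632; the posterior for Machine 1 is its product over the sum, 0.03960/0.21632 = 0.1831.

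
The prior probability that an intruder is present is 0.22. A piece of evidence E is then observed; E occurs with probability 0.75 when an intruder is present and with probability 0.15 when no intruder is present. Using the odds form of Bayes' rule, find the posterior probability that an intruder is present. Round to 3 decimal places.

Posterior probability ≈ 0.585

Prior odds = 0.22/(1−0.22) = 0.28205.
Likelihood ratio for E = 0.75/0.15 = 5.0000.
Posterior odds = prior odds × LR = 1.4103.
Posterior probability = odds/(1+odds) = 1.4103/2.4103 = 0.585.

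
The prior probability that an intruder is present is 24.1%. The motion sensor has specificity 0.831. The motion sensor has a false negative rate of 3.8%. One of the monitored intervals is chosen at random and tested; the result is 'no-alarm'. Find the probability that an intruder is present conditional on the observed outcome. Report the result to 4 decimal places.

P(H | E) ≈ 0.0143

Write H for 'an intruder is present'. Prior odds H:¬H = 0.241/0.759 = 0.31752. For the 'no-alarm' outcome, the likelihood ratio is 0.038/0.831 = 0.045728.
Posterior odds = 0.31752 × 0.045728 = 0.014520, so P(H|E) = 0.014520/(1+0.014520) = 0.0143.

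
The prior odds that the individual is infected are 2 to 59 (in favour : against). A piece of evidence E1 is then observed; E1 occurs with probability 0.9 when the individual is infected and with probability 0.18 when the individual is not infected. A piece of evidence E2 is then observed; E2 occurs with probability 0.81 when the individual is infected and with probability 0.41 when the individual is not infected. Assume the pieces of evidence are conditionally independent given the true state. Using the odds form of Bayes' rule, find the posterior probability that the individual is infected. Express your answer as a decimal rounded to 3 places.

Prior odds = 2/59 = 0.033898.
Likelihood ratio for E1 = 0.9/0.18 = 5.0000.
Likelihood ratio for E2 = 0.81/0.41 = 1.9756.
Posterior odds = prior odds × LR₁ × LR₂ = 0.33485.
Posterior probability = odds/(1+odds) = 0.33485/1.3348 = 0.251.

Posterior probability ≈ 0.251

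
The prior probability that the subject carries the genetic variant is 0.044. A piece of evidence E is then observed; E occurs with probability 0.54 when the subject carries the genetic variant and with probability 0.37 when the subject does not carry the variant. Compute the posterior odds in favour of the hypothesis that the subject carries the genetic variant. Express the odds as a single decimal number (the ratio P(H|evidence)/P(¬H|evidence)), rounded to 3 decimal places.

Posterior odds ≈ 0.067

Prior odds = 0.044/(1−0.044) = 0.046025. In log-odds, ln(0.046025) = -3.0786.
Add log likelihood ratio: ln(1.4595) = 0.37807.
Posterior log-odds = -2.7005, so posterior odds = exp(-2.7005) = 0.067172.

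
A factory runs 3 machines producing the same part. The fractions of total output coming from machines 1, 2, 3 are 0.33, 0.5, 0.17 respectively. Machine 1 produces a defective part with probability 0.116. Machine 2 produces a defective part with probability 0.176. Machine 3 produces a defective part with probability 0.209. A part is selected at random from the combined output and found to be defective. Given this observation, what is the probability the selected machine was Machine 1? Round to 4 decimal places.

Tabulate prior·likelihood by source: [1] prior 0.33, lik 0.116, product 0.03828; [2] prior 0.5, lik 0.176, product 0.08800; [3] prior 0.17, lik 0.209, product 0.03553.
Normalizing constant = 0.16181; the posterior for Machine 1 is its product over the sum, 0.03828/0.16181 = 0.2366.

Posterior probability ≈ 0.2366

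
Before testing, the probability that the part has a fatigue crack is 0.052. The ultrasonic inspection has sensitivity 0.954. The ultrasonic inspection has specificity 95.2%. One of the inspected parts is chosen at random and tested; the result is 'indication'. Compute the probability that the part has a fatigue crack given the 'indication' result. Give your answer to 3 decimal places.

P(H | E) ≈ 0.522

Write H for 'the part has a fatigue crack'. Prior odds H:¬H = 0.052/0.948 = 0.054852. For the 'indication' outcome, the likelihood ratio is 0.954/0.048 = 19.875.
Posterior odds = 0.054852 × 19.875 = 1.0902, so P(H|E) = 1.0902/(1+1.0902) = 0.522.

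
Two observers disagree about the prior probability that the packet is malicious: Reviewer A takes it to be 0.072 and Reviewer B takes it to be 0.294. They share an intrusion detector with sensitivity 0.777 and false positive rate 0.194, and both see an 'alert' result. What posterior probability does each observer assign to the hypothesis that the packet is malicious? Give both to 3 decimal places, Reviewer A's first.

Reviewer A: 0.237; Reviewer B: 0.625

The likelihood ratio for an 'alert' result is 0.777/0.194 = 4.0052.
Reviewer A: prior odds 0.072/0.928 = 0.077586; posterior odds 0.31074; posterior probability 0.237.
Reviewer B: prior odds 0.294/0.706 = 0.41643; posterior odds 1.6679; posterior probability 0.625.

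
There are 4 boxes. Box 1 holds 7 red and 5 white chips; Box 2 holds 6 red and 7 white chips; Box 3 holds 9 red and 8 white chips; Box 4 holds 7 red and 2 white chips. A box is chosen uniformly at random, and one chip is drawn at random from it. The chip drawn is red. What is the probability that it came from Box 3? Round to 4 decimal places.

Posterior probability ≈ 0.2251

P(red|Box 1) = 0.5833; P(red|Box 2) = 0.4615; P(red|Box 3) = 0.5294; P(red|Box 4) = 0.7778.
Prior × likelihood for each source: 0.25·0.5833=0.1458, 0.25·0.4615=0.1154, 0.25·0.5294=0.1324, 0.25·0.7778=0.1944. Summing gives P(red) = 0.58802.
P(Box 3 | red) = 0.1324 / 0.58802 = 0.2251.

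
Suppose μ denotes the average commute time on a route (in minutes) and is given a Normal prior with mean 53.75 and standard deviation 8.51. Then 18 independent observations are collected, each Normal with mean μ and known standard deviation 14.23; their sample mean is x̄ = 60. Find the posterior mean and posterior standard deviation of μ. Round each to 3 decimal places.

Prior precision 1/τ₀² = 1/8.51² = 0.0138083; data precision n/σ² = 18/14.23² = 0.0888920.
Posterior precision = 0.0138083 + 0.0888920 = 0.102700, giving posterior SD = 1/√0.102700 = 3.120.
Posterior mean = (0.0138083·53.75 + 0.0888920·60) / 0.102700 = 59.160.

Posterior mean ≈ 59.160; posterior SD ≈ 3.120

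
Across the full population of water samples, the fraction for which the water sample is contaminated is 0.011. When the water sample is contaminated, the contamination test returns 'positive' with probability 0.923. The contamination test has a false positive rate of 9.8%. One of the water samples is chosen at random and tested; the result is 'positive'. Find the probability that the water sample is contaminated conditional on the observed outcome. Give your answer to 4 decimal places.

P(H | E) ≈ 0.0948

Let H be the event that the water sample is contaminated. P(H) = 0.011, so P(¬H) = 0.989. With E the 'positive' result, P(E|H) = 0.923 and P(E|¬H) = 0.098.
P(E) = 0.923·0.011 + 0.098·0.989 = 0.010153 + 0.096922 = 0.10708.
By Bayes' theorem, P(H|E) = 0.010153 / 0.10708 = 0.0948.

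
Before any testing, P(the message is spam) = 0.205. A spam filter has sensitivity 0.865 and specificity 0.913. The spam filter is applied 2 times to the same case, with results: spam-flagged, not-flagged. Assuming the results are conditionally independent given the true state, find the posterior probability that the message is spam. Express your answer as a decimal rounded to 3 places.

Posterior P(H) ≈ 0.275

With H the event that the message is spam, the joint likelihood of the observed sequence is P(data|H) = 0.865·0.135 = 0.11678 and P(data|¬H) = 0.087·0.913 = 0.079431.
Bayes: P(H|data) = 0.205·0.11678 / (0.205·0.11678 + 0.795·0.079431) = 0.023939/0.087087 = 0.2749.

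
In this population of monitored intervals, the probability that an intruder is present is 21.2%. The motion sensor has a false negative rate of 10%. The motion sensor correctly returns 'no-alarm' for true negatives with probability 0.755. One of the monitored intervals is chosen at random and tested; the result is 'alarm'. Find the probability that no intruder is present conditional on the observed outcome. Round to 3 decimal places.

Write H for 'an intruder is present'. Prior odds H:¬H = 0.212/0.788 = 0.26904. For the 'alarm' outcome, the likelihood ratio is 0.9/0.245 = 3.6735.
Posterior odds = 0.26904 × 3.6735 = 0.98829, so P(H|E) = 0.98829/(1+0.98829) = 0.497. Then P(¬H|E) = 1 − 0.497 = 0.503.

P(¬H | E) ≈ 0.503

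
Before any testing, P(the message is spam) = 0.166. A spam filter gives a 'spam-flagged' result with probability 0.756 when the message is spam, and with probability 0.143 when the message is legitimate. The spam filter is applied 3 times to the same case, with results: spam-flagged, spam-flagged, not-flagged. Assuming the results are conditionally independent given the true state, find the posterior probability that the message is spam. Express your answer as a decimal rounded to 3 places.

Let H be the event that the message is spam; start with P(H) = 0.166. P('spam-flagged'|H) = 0.756, P('spam-flagged'|¬H) = 0.143.
Update on result 1 ('spam-flagged'): P(H) ← 0.756·0.1660 / (0.756·0.1660 + 0.143·0.8340) = 0.12550/0.24476 = 0.5127.
Update on result 2 ('spam-flagged'): P(H) ← 0.756·0.5127 / (0.756·0.5127 + 0.143·0.4873) = 0.38763/0.45731 = 0.8476.
Update on result 3 ('not-flagged'): P(H) ← 0.244·0.8476 / (0.244·0.8476 + 0.857·0.1524) = 0.20682/0.33740 = 0.6130.

Posterior P(H) ≈ 0.613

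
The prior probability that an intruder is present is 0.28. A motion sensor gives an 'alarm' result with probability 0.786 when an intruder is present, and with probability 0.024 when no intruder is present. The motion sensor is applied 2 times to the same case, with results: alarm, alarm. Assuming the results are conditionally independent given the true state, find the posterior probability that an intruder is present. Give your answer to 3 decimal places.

Posterior P(H) ≈ 0.998

With H the event that an intruder is present, the joint likelihood of the observed sequence is P(data|H) = 0.786·0.786 = 0.61780 and P(data|¬H) = 0.024·0.024 = 0.00057600.
Bayes: P(H|data) = 0.28·0.61780 / (0.28·0.61780 + 0.72·0.00057600) = 0.17298/0.17340 = 0.9976.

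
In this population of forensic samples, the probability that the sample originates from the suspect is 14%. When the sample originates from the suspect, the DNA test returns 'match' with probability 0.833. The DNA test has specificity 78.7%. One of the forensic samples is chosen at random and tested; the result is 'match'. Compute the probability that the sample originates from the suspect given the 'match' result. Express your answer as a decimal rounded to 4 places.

P(H | E) ≈ 0.3890

Let H be the event that the sample originates from the suspect. P(H) = 0.14, so P(¬H) = 0.86. With E the 'match' result, P(E|H) = 0.833 and P(E|¬H) = 0.213.
P(E) = 0.833·0.14 + 0.213·0.86 = 0.11662 + 0.18318 = 0.29980.
By Bayes' theorem, P(H|E) = 0.11662 / 0.29980 = 0.3890.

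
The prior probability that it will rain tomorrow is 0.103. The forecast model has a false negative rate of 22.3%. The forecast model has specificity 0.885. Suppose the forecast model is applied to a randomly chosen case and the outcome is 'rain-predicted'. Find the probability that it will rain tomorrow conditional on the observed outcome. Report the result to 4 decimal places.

Write H for 'it will rain tomorrow'. Prior odds H:¬H = 0.103/0.897 = 0.11483. For the 'rain-predicted' outcome, the likelihood ratio is 0.777/0.115 = 6.7565.
Posterior odds = 0.11483 × 6.7565 = 0.77583, so P(H|E) = 0.77583/(1+0.77583) = 0.4369.

P(H | E) ≈ 0.4369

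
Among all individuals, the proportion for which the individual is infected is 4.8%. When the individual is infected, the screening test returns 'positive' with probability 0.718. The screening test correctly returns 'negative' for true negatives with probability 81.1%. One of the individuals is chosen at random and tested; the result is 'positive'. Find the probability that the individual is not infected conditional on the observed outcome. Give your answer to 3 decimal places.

P(¬H | E) ≈ 0.839

Write H for 'the individual is infected'. Prior odds H:¬H = 0.048/0.952 = 0.050420. For the 'positive' outcome, the likelihood ratio is 0.718/0.189 = 3.7989.
Posterior odds = 0.050420 × 3.7989 = 0.19154, so P(H|E) = 0.19154/(1+0.19154) = 0.161. Then P(¬H|E) = 1 − 0.161 = 0.839.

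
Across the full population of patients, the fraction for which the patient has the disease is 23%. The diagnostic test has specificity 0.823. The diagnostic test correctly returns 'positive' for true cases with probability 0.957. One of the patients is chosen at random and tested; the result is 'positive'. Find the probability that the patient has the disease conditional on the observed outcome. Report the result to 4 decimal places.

Let H be the event that the patient has the disease. P(H) = 0.23, so P(¬H) = 0.77. With E the 'positive' result, P(E|H) = 0.957 and P(E|¬H) = 0.177.
P(E) = 0.957·0.23 + 0.177·0.77 = 0.22011 + 0.13629 = 0.35640.
By Bayes' theorem, P(H|E) = 0.22011 / 0.35640 = 0.6176.

P(H | E) ≈ 0.6176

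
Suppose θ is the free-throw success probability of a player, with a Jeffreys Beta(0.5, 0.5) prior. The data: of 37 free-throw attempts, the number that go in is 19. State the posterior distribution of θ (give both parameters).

Posterior: Beta(19.5, 18.5)

Observing 19 successes and 18 failures updates Beta(0.5, 0.5) by adding the success and failure counts to the two shape parameters: α = 0.5+19 = 19.5, β = 0.5+18 = 18.5.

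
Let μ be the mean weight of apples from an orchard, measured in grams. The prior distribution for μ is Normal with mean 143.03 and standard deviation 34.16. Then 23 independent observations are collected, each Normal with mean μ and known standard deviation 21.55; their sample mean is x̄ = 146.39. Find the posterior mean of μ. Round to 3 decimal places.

With known σ, the Normal prior is conjugate. Weight on the data is w = (n/σ²)/(n/σ² + 1/τ₀²) = 0.0495260/(0.0495260+0.00085697) = 0.98299.
Posterior mean = w·x̄ + (1−w)·μ₀ = 0.98299·146.39 + 0.017009·143.03 = 146.333.

Posterior mean ≈ 146.333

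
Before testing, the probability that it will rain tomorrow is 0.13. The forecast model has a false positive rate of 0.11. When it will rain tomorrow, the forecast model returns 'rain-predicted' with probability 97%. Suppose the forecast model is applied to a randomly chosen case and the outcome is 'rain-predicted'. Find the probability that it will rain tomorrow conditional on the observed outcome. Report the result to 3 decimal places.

Write H for 'it will rain tomorrow'. Prior odds H:¬H = 0.13/0.87 = 0.14943. For the 'rain-predicted' outcome, the likelihood ratio is 0.97/0.11 = 8.8182.
Posterior odds = 0.14943 × 8.8182 = 1.3177, so P(H|E) = 1.3177/(1+1.3177) = 0.569.

P(H | E) ≈ 0.569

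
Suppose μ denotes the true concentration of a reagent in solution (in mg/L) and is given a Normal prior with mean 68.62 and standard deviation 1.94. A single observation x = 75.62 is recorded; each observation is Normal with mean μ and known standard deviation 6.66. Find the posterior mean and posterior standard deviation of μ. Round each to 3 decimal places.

Posterior mean ≈ 69.167; posterior SD ≈ 1.863

Prior precision 1/τ₀² = 1/1.94² = 0.265703; data precision n/σ² = 1/6.66² = 0.0225451.
Posterior precision = 0.265703 + 0.0225451 = 0.288248, giving posterior SD = 1/√0.288248 = 1.863.
Posterior mean = (0.265703·68.62 + 0.0225451·75.62) / 0.288248 = 69.167.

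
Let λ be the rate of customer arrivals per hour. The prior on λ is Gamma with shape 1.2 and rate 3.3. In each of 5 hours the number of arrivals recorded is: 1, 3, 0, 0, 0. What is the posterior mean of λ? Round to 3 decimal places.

Posterior mean ≈ 0.627

The Poisson likelihood adds the total count to the shape and the number of exposure periods to the rate. Here ∑xᵢ = 4 and n = 5, so shape 1.2→5.2 and rate 3.3→8.3.
E[λ | data] = 5.2/8.3 = 0.627.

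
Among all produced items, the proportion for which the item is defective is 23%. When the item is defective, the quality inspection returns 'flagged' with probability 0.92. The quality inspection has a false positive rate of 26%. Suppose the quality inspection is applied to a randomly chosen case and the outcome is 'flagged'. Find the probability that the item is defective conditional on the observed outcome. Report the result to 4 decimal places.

Write H for 'the item is defective'. Prior odds H:¬H = 0.23/0.77 = 0.29870. For the 'flagged' outcome, the likelihood ratio is 0.92/0.26 = 3.5385.
Posterior odds = 0.29870 × 3.5385 = 1.0569, so P(H|E) = 1.0569/(1+1.0569) = 0.5138.

P(H | E) ≈ 0.5138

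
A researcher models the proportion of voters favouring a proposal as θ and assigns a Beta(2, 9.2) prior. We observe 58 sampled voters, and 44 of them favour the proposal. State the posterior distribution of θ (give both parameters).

Posterior: Beta(46, 23.2)

Observing 44 successes and 14 failures updates Beta(2, 9.2) by adding the success and failure counts to the two shape parameters: α = 2+44 = 46, β = 9.2+14 = 23.2.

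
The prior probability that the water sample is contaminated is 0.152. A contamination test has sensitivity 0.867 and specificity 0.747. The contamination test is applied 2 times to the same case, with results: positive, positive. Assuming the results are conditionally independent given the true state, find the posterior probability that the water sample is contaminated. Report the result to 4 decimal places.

With H the event that the water sample is contaminated, the joint likelihood of the observed sequence is P(data|H) = 0.867·0.867 = 0.75169 and P(data|¬H) = 0.253·0.253 = 0.064009.
Bayes: P(H|data) = 0.152·0.75169 / (0.152·0.75169 + 0.848·0.064009) = 0.11426/0.16854 = 0.6779.

Posterior P(H) ≈ 0.6779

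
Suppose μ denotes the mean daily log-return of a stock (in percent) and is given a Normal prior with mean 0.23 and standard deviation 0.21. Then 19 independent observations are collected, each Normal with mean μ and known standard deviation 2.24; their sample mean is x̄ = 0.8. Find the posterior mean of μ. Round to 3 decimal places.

Posterior mean ≈ 0.312

Prior precision 1/τ₀² = 1/0.21² = 22.6757; data precision n/σ² = 19/2.24² = 3.78667.
Posterior precision = 22.6757 + 3.78667 = 26.4624.
Posterior mean = (22.6757·0.23 + 3.78667·0.8) / 26.4624 = 0.312.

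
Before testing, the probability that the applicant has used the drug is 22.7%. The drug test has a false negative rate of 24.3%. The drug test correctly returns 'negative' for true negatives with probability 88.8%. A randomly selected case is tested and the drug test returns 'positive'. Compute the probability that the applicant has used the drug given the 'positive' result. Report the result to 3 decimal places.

P(H | E) ≈ 0.665

Let H be the event that the applicant has used the drug. P(H) = 0.227, so P(¬H) = 0.773. With E the 'positive' result, P(E|H) = 0.757 and P(E|¬H) = 0.112.
P(E) = 0.757·0.227 + 0.112·0.773 = 0.17184 + 0.086576 = 0.25842.
By Bayes' theorem, P(H|E) = 0.17184 / 0.25842 = 0.665.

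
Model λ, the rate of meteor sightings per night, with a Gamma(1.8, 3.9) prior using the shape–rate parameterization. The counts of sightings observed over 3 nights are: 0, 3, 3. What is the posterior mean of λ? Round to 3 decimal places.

Posterior mean ≈ 1.130

The Poisson likelihood adds the total count to the shape and the number of exposure periods to the rate. Here ∑xᵢ = 6 and n = 3, so shape 1.8→7.8 and rate 3.9→6.9.
Posterior mean = shape/rate = 7.8/6.9 = 1.130.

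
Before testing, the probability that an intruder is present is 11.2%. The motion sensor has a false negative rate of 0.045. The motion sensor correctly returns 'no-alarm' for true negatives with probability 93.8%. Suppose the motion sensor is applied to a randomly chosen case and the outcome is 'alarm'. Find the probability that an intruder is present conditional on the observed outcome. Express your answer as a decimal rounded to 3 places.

Write H for 'an intruder is present'. Prior odds H:¬H = 0.112/0.888 = 0.12613. For the 'alarm' outcome, the likelihood ratio is 0.955/0.062 = 15.403.
Posterior odds = 0.12613 × 15.403 = 1.9427, so P(H|E) = 1.9427/(1+1.9427) = 0.660.

P(H | E) ≈ 0.660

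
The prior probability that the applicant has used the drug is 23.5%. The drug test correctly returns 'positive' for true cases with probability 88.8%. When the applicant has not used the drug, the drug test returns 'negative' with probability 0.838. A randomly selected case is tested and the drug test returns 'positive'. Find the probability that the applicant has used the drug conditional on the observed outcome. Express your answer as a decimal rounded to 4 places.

P(H | E) ≈ 0.6274

Let H be the event that the applicant has used the drug. P(H) = 0.235, so P(¬H) = 0.765. With E the 'positive' result, P(E|H) = 0.888 and P(E|¬H) = 0.162.
P(E) = 0.888·0.235 + 0.162·0.765 = 0.20868 + 0.12393 = 0.33261.
By Bayes' theorem, P(H|E) = 0.20868 / 0.33261 = 0.6274.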